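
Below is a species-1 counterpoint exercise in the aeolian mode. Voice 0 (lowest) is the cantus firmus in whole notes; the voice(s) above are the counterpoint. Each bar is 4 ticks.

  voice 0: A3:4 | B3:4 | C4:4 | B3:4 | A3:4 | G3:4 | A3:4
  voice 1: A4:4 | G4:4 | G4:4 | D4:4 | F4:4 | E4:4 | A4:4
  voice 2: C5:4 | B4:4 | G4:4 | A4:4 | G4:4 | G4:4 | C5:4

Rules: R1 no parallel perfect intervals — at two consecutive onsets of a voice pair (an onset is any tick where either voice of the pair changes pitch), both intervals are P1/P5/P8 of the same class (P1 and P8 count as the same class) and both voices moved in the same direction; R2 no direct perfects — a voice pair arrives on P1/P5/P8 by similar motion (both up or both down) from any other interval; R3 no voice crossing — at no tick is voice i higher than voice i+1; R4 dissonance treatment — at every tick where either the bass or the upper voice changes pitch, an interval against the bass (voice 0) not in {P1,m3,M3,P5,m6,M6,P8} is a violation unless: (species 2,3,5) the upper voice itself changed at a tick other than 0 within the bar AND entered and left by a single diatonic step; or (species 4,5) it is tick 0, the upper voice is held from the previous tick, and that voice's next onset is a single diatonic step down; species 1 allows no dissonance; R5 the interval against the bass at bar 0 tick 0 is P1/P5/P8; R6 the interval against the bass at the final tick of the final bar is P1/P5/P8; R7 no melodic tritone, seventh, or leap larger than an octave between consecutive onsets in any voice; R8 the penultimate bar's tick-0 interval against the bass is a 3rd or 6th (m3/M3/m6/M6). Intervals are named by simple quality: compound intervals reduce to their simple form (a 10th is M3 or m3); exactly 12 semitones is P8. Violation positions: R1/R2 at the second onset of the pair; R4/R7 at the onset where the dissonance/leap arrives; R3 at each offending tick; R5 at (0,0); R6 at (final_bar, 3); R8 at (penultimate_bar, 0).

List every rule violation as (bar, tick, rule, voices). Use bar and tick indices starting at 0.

(0, 0, R5, (0, 2))
(3, 0, R4, (0, 2))
(4, 0, R4, (0, 2))
(5, 0, R8, (0, 2))
(6, 0, R2, (0, 1))
(6, 3, R6, (0, 2))

bar 0: v0=A3 v1=A4 v2=C5 downbeat m3
bar 1: v0=B3 v1=G4 v2=B4 downbeat P8
bar 2: v0=C4 v1=G4 v2=G4 downbeat P5
bar 3: v0=B3 v1=D4 v2=A4 downbeat m7
bar 4: v0=A3 v1=F4 v2=G4 downbeat m7
bar 5: v0=G3 v1=E4 v2=G4 downbeat P8
bar 6: v0=A3 v1=A4 v2=C5 downbeat m3
  -> R5 @ bar 0 tick 0 v(0, 2): opens on m3
  -> R4 @ bar 3 tick 0 v(0, 2): B3/A4 m7 untreated
  -> R4 @ bar 4 tick 0 v(0, 2): A3/G4 m7 untreated
  -> R8 @ bar 5 tick 0 v(0, 2): penult P8 not 3rd/6th
  -> R2 @ bar 6 tick 0 v(0, 1): G3/E4 M6 -> A3/A4 P8 similar
  -> R6 @ bar 6 tick 3 v(0, 2): closes on m3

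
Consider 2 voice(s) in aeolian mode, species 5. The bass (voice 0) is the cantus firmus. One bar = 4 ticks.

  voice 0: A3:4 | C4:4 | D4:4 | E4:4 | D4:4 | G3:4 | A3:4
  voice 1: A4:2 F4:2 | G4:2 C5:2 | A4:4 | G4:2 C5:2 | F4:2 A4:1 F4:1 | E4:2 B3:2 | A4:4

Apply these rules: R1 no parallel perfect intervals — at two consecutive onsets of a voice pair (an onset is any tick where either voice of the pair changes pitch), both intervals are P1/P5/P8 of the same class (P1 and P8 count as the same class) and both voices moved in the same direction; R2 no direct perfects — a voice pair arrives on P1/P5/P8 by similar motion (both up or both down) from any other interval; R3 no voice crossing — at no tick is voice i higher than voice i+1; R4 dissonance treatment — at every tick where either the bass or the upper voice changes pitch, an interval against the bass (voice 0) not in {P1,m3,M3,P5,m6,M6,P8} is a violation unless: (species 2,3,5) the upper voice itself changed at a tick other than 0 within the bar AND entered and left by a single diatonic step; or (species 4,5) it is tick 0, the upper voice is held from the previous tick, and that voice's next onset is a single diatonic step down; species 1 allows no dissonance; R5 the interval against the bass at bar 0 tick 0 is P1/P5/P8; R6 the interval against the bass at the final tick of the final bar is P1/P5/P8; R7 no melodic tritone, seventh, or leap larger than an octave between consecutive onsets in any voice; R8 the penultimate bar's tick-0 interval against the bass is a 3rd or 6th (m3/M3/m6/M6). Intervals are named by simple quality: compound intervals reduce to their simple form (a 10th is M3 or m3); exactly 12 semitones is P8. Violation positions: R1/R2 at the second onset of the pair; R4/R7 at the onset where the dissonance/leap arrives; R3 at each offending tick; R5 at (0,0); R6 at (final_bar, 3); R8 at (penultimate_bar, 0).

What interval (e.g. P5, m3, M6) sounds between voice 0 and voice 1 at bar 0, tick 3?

voice 0=A3 voice 1=F4 -> m6

m6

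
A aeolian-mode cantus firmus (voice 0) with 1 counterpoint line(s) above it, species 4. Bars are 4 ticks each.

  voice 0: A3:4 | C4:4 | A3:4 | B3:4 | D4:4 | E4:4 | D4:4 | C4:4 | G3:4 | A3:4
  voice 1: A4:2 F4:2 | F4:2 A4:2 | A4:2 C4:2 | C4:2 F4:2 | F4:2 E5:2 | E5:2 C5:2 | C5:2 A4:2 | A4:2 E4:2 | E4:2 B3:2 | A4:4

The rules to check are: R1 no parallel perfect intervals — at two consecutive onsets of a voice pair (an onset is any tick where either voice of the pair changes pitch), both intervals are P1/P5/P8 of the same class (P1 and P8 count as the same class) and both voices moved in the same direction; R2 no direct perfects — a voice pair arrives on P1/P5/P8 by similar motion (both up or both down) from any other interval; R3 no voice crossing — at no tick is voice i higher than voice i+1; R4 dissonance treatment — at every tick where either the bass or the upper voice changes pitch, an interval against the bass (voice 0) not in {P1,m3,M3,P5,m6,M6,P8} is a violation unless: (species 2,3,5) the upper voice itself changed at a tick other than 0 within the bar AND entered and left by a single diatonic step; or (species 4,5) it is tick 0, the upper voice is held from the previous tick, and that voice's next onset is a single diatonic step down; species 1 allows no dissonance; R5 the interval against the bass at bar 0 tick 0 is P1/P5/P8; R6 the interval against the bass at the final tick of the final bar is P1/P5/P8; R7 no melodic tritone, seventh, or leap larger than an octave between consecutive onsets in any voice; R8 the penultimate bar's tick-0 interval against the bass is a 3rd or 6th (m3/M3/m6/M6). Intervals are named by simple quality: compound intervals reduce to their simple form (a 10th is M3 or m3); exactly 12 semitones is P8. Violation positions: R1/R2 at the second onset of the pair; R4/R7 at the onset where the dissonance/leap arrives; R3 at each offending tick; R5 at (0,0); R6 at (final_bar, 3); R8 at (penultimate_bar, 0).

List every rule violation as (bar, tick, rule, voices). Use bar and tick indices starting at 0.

bar 0: v0=A3 v1=A4 downbeat P8
bar 1: v0=C4 v1=F4 downbeat P4
bar 2: v0=A3 v1=A4 downbeat P8
bar 3: v0=B3 v1=C4 downbeat m2
bar 4: v0=D4 v1=F4 downbeat m3
bar 5: v0=E4 v1=E5 downbeat P8
bar 6: v0=D4 v1=C5 downbeat m7
bar 7: v0=C4 v1=A4 downbeat M6
bar 8: v0=G3 v1=E4 downbeat M6
bar 9: v0=A3 v1=A4 downbeat P8
  -> R4 @ bar 1 tick 0 v(0, 1): C4/F4 P4 untreated
  -> R4 @ bar 3 tick 0 v(0, 1): B3/C4 m2 untreated
  -> R4 @ bar 3 tick 2 v(0, 1): B3/F4 TT untreated
  -> R4 @ bar 4 tick 2 v(0, 1): D4/E5 M2 untreated
  -> R7 @ bar 4 tick 2 v(1,): F4->E5 leap 11st
  -> R4 @ bar 6 tick 0 v(0, 1): D4/C5 m7 untreated
  -> R2 @ bar 9 tick 0 v(0, 1): G3/B3 M3 -> A3/A4 P8 similar
  -> R7 @ bar 9 tick 0 v(1,): B3->A4 leap 10st

(1, 0, R4, (0, 1))
(3, 0, R4, (0, 1))
(3, 2, R4, (0, 1))
(4, 2, R4, (0, 1))
(4, 2, R7, (1,))
(6, 0, R4, (0, 1))
(9, 0, R2, (0, 1))
(9, 0, R7, (1,))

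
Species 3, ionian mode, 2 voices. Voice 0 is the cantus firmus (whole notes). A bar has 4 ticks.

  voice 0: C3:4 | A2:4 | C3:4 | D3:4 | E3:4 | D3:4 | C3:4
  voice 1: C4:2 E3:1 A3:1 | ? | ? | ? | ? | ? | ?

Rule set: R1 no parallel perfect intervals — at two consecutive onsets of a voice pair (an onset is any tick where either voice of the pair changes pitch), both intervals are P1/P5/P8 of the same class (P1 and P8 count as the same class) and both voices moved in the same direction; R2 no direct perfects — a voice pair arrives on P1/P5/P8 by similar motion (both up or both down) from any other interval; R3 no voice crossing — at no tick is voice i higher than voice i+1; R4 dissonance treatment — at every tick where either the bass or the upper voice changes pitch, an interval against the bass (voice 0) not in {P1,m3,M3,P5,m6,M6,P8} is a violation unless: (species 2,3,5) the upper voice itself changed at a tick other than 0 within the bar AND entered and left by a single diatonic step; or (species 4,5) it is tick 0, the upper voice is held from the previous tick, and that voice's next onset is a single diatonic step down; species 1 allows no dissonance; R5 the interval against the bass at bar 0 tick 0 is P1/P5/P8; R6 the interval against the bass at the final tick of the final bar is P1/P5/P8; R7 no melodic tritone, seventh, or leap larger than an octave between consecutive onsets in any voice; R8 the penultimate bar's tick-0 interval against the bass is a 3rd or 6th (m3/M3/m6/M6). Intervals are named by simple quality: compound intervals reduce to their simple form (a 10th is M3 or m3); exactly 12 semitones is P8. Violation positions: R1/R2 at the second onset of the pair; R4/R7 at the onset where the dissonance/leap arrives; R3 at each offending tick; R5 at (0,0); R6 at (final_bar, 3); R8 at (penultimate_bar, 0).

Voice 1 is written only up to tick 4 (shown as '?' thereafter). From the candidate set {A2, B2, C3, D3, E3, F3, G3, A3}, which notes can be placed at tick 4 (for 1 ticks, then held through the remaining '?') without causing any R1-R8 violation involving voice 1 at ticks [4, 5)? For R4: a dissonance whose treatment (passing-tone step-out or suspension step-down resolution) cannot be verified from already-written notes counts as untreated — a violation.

{A3, C3, F3}

A2: violates R2
B2: violates R4,R7
C3: legal
D3: violates R4
E3: violates R2
F3: legal
G3: violates R4
A3: legal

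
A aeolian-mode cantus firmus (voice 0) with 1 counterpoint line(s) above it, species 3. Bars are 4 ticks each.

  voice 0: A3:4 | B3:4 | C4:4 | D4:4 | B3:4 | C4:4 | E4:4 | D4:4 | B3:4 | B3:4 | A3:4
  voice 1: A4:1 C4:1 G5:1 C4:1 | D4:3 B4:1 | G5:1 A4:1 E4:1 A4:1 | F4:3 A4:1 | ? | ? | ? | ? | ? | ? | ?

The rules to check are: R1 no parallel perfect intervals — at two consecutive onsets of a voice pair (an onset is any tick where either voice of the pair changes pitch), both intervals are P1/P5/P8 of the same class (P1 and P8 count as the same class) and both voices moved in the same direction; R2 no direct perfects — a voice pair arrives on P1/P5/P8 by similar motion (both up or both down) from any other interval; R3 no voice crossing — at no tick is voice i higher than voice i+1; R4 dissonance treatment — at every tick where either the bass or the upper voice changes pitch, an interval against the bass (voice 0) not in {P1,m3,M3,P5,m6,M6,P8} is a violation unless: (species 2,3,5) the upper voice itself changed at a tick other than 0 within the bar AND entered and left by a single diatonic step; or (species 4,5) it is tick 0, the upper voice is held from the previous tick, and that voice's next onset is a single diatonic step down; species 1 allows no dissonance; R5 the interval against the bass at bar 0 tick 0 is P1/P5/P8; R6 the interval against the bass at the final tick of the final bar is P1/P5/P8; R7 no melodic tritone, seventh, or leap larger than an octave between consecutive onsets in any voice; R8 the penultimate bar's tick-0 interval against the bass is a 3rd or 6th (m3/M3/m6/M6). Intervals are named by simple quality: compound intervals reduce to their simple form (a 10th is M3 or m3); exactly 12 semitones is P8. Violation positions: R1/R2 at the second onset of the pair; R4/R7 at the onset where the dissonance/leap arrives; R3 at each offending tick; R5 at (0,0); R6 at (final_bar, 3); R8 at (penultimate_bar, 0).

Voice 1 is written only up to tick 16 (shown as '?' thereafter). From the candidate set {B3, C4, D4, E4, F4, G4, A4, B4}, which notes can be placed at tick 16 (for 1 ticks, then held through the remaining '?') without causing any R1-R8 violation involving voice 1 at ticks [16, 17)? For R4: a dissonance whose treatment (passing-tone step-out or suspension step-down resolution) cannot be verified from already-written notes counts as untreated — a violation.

{B4, D4, G4}

B3: violates R2,R7
C4: violates R4
D4: legal
E4: violates R4
F4: violates R4
G4: legal
A4: violates R4
B4: legal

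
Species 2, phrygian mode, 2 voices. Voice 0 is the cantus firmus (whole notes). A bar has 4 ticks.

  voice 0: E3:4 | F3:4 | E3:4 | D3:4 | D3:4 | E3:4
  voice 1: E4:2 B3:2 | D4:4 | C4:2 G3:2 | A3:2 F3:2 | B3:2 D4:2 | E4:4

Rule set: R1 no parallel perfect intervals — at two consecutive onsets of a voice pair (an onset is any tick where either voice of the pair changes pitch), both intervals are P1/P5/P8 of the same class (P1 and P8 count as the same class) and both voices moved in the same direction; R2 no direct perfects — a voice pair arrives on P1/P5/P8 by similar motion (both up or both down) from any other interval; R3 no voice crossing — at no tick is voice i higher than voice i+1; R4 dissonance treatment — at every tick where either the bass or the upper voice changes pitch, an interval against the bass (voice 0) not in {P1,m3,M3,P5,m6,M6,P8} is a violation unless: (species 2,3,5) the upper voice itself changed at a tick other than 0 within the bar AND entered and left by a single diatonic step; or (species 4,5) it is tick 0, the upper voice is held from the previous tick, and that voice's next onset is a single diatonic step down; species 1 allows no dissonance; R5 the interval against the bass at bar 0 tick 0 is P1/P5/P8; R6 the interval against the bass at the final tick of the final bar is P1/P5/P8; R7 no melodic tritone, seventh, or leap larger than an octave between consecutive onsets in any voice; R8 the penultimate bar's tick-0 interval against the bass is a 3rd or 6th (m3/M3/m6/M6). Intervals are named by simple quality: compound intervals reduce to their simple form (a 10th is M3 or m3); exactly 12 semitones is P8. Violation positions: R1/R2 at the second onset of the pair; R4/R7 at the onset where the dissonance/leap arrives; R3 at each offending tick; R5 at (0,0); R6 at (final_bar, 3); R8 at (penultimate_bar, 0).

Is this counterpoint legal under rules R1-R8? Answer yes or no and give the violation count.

No (2 violations)

bar 0: v0=E3 v1=E4 (P8)
bar 1: v0=F3 v1=D4 (M6)
bar 2: v0=E3 v1=C4 (m6)
bar 3: v0=D3 v1=A3 (P5)
bar 4: v0=D3 v1=B3 (M6)
bar 5: v0=E3 v1=E4 (P8)
  R7 @ bar4.0: F3->B3 leap 6st
  R1 @ bar5.0: D3/D4 P8 -> E3/E4 P8 similar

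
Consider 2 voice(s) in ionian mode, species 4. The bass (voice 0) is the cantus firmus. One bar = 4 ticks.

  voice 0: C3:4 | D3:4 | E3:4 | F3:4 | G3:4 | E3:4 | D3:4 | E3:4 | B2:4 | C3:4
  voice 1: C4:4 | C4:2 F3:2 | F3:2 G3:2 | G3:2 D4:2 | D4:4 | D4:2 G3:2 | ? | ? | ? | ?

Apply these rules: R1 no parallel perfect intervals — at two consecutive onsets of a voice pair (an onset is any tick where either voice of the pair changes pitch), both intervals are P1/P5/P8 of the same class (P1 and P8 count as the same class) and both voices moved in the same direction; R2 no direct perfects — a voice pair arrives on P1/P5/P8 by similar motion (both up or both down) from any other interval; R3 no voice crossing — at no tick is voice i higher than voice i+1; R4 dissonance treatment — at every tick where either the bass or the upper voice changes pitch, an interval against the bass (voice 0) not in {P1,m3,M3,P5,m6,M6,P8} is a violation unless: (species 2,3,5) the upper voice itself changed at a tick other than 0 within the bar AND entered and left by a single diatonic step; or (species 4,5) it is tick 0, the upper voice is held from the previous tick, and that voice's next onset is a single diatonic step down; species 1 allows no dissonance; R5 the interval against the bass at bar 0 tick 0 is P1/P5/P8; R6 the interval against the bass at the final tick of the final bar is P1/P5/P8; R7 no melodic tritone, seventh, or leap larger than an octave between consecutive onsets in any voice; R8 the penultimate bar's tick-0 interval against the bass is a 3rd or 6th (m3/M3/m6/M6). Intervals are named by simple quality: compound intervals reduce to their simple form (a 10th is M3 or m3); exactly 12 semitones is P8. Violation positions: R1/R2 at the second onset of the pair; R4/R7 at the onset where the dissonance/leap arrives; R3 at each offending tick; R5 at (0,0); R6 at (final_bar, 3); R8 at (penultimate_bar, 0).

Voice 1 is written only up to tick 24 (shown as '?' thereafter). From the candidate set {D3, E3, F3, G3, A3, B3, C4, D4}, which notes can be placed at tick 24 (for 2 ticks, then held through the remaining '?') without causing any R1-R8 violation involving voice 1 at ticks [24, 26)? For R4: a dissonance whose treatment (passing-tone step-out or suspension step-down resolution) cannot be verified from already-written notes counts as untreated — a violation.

D3: violates R2
E3: violates R4
F3: legal
G3: violates R4
A3: legal
B3: legal
C4: violates R4
D4: legal

{A3, B3, D4, F3}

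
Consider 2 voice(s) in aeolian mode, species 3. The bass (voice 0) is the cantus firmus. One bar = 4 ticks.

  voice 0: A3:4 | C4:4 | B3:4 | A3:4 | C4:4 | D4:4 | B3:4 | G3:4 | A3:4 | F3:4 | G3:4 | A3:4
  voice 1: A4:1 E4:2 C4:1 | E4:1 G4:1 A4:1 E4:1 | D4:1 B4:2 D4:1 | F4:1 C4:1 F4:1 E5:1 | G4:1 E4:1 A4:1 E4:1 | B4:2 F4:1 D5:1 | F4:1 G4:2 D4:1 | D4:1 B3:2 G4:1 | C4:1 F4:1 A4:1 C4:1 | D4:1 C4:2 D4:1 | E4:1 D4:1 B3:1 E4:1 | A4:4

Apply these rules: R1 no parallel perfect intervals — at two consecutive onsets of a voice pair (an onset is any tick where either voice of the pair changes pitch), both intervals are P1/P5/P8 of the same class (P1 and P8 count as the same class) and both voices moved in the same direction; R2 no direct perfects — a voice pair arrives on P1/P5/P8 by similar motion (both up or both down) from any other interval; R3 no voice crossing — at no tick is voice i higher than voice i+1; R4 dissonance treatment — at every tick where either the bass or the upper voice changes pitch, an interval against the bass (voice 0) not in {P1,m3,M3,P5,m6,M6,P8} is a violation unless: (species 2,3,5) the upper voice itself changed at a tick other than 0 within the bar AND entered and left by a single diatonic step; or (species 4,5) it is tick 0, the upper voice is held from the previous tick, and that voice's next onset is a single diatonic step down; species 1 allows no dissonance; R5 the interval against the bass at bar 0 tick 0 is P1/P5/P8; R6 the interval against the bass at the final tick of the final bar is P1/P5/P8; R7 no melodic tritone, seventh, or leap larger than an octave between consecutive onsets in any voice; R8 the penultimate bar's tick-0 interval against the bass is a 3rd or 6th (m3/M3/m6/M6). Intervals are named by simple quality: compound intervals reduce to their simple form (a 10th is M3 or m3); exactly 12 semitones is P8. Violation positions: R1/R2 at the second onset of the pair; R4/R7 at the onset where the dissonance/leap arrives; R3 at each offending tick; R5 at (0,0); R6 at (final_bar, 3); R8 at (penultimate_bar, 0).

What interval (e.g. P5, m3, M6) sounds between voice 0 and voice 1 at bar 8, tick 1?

m6

voice 0=A3 voice 1=F4 -> m6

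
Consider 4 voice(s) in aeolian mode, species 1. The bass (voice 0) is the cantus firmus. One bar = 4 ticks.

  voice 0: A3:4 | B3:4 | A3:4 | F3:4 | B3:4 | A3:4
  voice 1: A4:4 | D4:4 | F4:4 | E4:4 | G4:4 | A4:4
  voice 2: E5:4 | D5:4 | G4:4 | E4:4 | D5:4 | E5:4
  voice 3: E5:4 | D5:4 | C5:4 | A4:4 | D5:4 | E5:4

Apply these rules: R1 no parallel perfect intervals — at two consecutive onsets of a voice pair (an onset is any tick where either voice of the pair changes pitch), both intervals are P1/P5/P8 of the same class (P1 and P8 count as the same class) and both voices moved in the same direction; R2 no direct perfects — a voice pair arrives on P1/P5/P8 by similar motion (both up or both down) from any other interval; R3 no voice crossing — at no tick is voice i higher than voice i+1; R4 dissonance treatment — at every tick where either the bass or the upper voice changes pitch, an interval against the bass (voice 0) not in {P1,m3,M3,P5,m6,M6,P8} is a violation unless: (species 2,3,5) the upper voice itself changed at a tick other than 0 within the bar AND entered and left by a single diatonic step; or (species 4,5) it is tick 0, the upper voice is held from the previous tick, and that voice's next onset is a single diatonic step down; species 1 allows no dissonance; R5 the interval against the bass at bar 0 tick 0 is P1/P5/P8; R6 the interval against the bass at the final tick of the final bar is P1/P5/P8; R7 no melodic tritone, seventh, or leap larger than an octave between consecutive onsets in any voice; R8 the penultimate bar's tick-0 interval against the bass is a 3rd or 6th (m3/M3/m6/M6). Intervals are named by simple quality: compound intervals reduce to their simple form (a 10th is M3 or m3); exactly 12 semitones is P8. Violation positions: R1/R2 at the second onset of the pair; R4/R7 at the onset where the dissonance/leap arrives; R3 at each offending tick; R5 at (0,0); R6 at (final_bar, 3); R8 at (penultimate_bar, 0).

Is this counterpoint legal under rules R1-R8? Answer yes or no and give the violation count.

No (15 violations)

bar 0: v0=A3 v1=A4 v2=E5 v3=E5 (P5)
bar 1: v0=B3 v1=D4 v2=D5 v3=D5 (m3)
bar 2: v0=A3 v1=F4 v2=G4 v3=C5 (m3)
bar 3: v0=F3 v1=E4 v2=E4 v3=A4 (M3)
bar 4: v0=B3 v1=G4 v2=D5 v3=D5 (m3)
bar 5: v0=A3 v1=A4 v2=E5 v3=E5 (P5)
  R1 @ bar1.0: E5/E5 P1 -> D5/D5 P1 similar
  R2 @ bar1.0: A4/E5 P5 -> D4/D5 P8 similar
  R2 @ bar1.0: A4/E5 P5 -> D4/D5 P8 similar
  R4 @ bar2.0: A3/G4 m7 untreated
  R2 @ bar3.0: F4/G4 M2 -> E4/E4 P1 similar
  R4 @ bar3.0: F3/E4 M7 untreated
  R4 @ bar3.0: F3/E4 M7 untreated
  R2 @ bar4.0: E4/E4 P1 -> G4/D5 P5 similar
  R2 @ bar4.0: E4/A4 P4 -> G4/D5 P5 similar
  R2 @ bar4.0: E4/A4 P4 -> D5/D5 P1 similar
  R7 @ bar4.0: F3->B3 leap 6st
  R7 @ bar4.0: E4->D5 leap 10st
  R1 @ bar5.0: G4/D5 P5 -> A4/E5 P5 similar
  R1 @ bar5.0: G4/D5 P5 -> A4/E5 P5 similar
  R1 @ bar5.0: D5/D5 P1 -> E5/E5 P1 similar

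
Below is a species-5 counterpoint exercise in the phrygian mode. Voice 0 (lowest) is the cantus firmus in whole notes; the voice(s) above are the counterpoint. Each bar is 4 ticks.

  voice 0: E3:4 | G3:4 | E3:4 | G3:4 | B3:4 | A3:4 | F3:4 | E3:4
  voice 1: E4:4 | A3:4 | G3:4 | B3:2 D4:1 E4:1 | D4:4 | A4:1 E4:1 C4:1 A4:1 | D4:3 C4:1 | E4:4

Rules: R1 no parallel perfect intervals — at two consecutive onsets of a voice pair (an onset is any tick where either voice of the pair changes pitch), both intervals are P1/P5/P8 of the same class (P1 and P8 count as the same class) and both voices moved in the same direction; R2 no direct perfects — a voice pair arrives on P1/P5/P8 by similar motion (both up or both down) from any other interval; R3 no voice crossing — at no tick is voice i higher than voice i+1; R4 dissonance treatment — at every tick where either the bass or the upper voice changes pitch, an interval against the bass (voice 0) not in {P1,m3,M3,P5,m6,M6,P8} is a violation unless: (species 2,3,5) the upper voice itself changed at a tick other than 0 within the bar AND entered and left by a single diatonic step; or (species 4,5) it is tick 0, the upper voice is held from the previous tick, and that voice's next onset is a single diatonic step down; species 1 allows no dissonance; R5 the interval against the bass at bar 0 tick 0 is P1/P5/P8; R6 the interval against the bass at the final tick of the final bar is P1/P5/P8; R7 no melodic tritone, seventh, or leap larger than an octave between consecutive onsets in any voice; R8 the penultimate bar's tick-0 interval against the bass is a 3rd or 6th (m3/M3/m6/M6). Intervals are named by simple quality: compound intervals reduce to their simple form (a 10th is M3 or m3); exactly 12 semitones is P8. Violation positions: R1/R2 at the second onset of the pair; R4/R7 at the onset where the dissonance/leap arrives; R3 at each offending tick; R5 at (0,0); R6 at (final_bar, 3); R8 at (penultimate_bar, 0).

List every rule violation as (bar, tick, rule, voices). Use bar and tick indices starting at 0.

(1, 0, R4, (0, 1))

bar 0: v0=E3 v1=E4 downbeat P8
bar 1: v0=G3 v1=A3 downbeat M2
bar 2: v0=E3 v1=G3 downbeat m3
bar 3: v0=G3 v1=B3 downbeat M3
bar 4: v0=B3 v1=D4 downbeat m3
bar 5: v0=A3 v1=A4 downbeat P8
bar 6: v0=F3 v1=D4 downbeat M6
bar 7: v0=E3 v1=E4 downbeat P8
  -> R4 @ bar 1 tick 0 v(0, 1): G3/A3 M2 untreated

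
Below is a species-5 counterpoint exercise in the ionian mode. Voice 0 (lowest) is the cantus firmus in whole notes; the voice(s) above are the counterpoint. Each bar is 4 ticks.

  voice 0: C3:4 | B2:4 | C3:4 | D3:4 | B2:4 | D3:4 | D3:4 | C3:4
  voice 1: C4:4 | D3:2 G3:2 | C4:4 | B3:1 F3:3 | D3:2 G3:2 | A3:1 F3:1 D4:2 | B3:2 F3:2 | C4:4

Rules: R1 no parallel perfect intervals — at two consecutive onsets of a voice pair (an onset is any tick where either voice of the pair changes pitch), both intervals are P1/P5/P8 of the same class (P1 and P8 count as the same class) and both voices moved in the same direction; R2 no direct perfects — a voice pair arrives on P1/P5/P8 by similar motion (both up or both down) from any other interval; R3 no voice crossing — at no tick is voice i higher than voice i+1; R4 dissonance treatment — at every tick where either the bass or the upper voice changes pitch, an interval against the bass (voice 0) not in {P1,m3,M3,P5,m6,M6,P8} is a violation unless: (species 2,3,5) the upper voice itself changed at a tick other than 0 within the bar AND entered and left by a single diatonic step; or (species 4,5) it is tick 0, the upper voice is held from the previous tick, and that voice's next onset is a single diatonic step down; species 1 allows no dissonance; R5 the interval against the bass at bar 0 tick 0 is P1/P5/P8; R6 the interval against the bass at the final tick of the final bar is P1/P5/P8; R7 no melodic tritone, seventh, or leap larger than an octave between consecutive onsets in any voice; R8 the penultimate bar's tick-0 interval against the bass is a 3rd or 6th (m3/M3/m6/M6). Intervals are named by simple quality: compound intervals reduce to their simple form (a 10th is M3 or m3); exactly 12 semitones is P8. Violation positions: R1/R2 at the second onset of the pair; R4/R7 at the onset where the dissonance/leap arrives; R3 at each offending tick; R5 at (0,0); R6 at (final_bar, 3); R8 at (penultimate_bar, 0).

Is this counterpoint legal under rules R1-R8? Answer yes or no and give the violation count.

bar 0: v0=C3 v1=C4 (P8)
bar 1: v0=B2 v1=D3 (m3)
bar 2: v0=C3 v1=C4 (P8)
bar 3: v0=D3 v1=B3 (M6)
bar 4: v0=B2 v1=D3 (m3)
bar 5: v0=D3 v1=A3 (P5)
bar 6: v0=D3 v1=B3 (M6)
bar 7: v0=C3 v1=C4 (P8)
  R7 @ bar1.0: C4->D3 leap 10st
  R2 @ bar2.0: B2/G3 m6 -> C3/C4 P8 similar
  R7 @ bar3.1: B3->F3 leap 6st
  R2 @ bar5.0: B2/G3 m6 -> D3/A3 P5 similar
  R7 @ bar6.2: B3->F3 leap 6st

No (5 violations)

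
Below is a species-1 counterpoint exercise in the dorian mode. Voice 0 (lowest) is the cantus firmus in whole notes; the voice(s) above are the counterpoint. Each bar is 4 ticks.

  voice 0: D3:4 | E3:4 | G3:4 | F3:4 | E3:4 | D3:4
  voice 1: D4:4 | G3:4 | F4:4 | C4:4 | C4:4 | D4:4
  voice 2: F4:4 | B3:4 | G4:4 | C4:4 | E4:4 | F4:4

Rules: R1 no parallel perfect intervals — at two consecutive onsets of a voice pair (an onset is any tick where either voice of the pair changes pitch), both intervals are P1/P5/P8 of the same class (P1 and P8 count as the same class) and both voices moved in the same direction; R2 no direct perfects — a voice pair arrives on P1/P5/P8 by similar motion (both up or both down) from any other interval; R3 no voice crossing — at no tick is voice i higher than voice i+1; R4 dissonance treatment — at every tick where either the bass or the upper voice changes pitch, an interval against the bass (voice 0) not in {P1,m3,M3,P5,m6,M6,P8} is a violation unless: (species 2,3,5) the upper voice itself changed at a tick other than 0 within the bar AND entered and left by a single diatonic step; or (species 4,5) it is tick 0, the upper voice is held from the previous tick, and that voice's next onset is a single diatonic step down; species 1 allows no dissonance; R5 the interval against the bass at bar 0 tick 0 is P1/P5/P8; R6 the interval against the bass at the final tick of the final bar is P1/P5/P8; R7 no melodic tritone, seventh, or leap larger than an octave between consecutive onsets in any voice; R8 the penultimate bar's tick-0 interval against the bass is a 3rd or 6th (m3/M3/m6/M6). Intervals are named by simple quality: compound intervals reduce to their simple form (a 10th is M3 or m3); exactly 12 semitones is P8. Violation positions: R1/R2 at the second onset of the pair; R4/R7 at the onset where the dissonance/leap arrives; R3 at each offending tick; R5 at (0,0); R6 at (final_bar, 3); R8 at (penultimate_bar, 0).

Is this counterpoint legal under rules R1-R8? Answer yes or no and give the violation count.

No (10 violations)

bar 0: v0=D3 v1=D4 v2=F4 (m3)
bar 1: v0=E3 v1=G3 v2=B3 (P5)
bar 2: v0=G3 v1=F4 v2=G4 (P8)
bar 3: v0=F3 v1=C4 v2=C4 (P5)
bar 4: v0=E3 v1=C4 v2=E4 (P8)
bar 5: v0=D3 v1=D4 v2=F4 (m3)
  R5 @ bar0.0: opens on m3
  R7 @ bar1.0: F4->B3 leap 6st
  R2 @ bar2.0: E3/B3 P5 -> G3/G4 P8 similar
  R4 @ bar2.0: G3/F4 m7 untreated
  R7 @ bar2.0: G3->F4 leap 10st
  R2 @ bar3.0: G3/F4 m7 -> F3/C4 P5 similar
  R2 @ bar3.0: G3/G4 P8 -> F3/C4 P5 similar
  R2 @ bar3.0: F4/G4 M2 -> C4/C4 P1 similar
  R8 @ bar4.0: penult P8 not 3rd/6th
  R6 @ bar5.3: closes on m3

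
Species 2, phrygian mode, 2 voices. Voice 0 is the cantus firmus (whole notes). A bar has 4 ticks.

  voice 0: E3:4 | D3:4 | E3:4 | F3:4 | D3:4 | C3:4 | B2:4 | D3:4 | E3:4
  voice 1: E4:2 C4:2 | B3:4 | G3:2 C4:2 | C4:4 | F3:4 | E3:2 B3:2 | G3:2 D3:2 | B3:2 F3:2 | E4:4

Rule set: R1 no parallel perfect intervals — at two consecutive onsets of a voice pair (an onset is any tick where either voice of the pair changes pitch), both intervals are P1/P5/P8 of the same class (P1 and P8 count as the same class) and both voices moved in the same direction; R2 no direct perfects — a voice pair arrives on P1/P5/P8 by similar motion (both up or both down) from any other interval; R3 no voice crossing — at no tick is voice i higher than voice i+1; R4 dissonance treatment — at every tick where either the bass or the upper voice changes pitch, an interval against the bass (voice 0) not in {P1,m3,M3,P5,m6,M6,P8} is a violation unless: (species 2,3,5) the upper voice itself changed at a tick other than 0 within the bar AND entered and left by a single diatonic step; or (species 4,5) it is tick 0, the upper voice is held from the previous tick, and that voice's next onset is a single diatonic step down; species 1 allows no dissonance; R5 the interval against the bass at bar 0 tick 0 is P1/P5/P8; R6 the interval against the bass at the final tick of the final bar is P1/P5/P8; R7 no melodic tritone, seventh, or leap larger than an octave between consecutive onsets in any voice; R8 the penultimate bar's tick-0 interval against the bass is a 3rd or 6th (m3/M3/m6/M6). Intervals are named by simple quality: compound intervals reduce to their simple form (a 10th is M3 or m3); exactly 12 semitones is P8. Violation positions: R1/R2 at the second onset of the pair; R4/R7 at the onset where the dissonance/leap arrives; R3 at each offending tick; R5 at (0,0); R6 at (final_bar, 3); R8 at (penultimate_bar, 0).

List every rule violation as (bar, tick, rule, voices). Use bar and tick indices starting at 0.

bar 0: v0=E3 v1=E4 downbeat P8
bar 1: v0=D3 v1=B3 downbeat M6
bar 2: v0=E3 v1=G3 downbeat m3
bar 3: v0=F3 v1=C4 downbeat P5
bar 4: v0=D3 v1=F3 downbeat m3
bar 5: v0=C3 v1=E3 downbeat M3
bar 6: v0=B2 v1=G3 downbeat m6
bar 7: v0=D3 v1=B3 downbeat M6
bar 8: v0=E3 v1=E4 downbeat P8
  -> R4 @ bar 5 tick 2 v(0, 1): C3/B3 M7 untreated
  -> R7 @ bar 7 tick 2 v(1,): B3->F3 leap 6st
  -> R2 @ bar 8 tick 0 v(0, 1): D3/F3 m3 -> E3/E4 P8 similar
  -> R7 @ bar 8 tick 0 v(1,): F3->E4 leap 11st

(5, 2, R4, (0, 1))
(7, 2, R7, (1,))
(8, 0, R2, (0, 1))
(8, 0, R7, (1,))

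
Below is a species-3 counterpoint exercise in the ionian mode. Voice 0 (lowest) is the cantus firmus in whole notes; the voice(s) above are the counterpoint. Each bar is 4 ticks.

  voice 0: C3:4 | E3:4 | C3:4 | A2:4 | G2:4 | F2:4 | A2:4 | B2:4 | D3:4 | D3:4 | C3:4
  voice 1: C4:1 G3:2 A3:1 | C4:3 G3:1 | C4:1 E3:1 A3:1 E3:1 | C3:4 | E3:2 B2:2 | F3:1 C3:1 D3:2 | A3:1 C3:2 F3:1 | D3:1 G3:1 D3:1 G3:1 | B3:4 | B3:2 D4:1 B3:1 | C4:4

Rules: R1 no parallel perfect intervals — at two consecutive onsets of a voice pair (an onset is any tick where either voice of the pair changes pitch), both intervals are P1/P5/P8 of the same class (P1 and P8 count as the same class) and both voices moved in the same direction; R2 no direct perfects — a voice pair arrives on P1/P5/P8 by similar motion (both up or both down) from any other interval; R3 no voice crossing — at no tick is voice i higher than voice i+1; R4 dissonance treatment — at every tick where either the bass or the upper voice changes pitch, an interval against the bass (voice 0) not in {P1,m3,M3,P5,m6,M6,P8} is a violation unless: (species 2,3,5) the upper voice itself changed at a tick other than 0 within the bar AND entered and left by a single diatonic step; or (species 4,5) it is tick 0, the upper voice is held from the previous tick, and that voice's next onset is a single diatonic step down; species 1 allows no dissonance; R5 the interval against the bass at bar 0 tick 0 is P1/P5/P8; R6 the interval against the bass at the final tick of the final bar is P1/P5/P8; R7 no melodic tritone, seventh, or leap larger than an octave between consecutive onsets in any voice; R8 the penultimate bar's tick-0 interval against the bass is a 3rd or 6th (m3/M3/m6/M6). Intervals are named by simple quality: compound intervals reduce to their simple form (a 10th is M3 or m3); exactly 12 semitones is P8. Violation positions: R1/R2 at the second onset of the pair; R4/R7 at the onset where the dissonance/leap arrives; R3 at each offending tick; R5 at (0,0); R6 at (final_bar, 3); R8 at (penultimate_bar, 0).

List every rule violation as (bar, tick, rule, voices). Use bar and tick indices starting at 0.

bar 0: v0=C3 v1=C4 downbeat P8
bar 1: v0=E3 v1=C4 downbeat m6
bar 2: v0=C3 v1=C4 downbeat P8
bar 3: v0=A2 v1=C3 downbeat m3
bar 4: v0=G2 v1=E3 downbeat M6
bar 5: v0=F2 v1=F3 downbeat P8
bar 6: v0=A2 v1=A3 downbeat P8
bar 7: v0=B2 v1=D3 downbeat m3
bar 8: v0=D3 v1=B3 downbeat M6
bar 9: v0=D3 v1=B3 downbeat M6
bar 10: v0=C3 v1=C4 downbeat P8
  -> R7 @ bar 5 tick 0 v(1,): B2->F3 leap 6st
  -> R2 @ bar 6 tick 0 v(0, 1): F2/D3 M6 -> A2/A3 P8 similar

(5, 0, R7, (1,))
(6, 0, R2, (0, 1))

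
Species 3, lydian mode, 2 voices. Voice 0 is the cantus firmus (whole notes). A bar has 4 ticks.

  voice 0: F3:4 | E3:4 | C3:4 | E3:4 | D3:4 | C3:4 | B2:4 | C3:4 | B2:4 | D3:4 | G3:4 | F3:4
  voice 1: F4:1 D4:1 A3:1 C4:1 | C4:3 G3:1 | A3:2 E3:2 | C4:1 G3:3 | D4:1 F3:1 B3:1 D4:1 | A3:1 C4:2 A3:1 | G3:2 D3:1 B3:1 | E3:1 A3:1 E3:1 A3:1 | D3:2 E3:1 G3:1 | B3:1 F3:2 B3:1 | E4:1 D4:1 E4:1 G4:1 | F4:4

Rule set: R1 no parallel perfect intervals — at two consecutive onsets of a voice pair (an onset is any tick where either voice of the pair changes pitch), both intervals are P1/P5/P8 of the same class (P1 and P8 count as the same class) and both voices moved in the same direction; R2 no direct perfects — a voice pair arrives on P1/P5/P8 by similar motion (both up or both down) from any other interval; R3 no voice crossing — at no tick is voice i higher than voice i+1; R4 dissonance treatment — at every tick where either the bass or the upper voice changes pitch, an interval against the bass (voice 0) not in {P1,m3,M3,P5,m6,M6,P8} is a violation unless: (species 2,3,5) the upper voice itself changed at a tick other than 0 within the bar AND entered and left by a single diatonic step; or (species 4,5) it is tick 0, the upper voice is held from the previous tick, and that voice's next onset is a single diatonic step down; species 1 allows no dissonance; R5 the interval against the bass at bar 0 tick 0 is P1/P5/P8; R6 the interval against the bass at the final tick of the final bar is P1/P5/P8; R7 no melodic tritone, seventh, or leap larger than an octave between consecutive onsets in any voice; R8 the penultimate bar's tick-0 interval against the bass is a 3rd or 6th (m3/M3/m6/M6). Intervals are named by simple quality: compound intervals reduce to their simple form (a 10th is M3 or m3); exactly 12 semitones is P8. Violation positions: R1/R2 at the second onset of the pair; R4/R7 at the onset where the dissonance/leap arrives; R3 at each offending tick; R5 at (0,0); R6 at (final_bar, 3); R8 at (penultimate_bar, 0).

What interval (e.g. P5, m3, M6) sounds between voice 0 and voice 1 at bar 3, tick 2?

voice 0=E3 voice 1=G3 -> m3

m3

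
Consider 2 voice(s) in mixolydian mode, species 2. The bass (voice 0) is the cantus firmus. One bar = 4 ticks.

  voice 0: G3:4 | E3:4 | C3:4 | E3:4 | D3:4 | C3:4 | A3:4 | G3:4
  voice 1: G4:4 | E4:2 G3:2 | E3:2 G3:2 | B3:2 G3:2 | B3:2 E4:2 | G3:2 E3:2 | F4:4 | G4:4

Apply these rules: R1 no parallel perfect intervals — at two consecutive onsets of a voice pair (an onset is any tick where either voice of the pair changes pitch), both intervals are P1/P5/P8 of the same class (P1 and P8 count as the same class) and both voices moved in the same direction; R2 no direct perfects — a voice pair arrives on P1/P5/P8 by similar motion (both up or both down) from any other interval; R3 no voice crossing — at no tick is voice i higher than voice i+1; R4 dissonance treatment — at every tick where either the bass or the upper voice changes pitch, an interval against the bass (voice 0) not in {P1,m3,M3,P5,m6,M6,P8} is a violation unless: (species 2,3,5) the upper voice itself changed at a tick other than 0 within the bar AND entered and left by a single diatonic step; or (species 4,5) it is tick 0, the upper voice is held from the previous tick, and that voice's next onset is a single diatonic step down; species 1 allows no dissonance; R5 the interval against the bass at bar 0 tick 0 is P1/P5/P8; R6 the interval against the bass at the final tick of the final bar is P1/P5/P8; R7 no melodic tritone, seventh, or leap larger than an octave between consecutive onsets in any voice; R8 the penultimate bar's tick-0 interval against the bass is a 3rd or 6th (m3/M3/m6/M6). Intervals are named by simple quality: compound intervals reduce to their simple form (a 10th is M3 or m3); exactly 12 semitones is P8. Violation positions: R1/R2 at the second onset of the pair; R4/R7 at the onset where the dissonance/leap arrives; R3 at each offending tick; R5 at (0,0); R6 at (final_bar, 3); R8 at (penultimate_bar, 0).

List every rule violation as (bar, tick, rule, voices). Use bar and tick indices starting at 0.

(1, 0, R1, (0, 1))
(3, 0, R1, (0, 1))
(4, 2, R4, (0, 1))
(5, 0, R2, (0, 1))
(6, 0, R7, (1,))

bar 0: v0=G3 v1=G4 downbeat P8
bar 1: v0=E3 v1=E4 downbeat P8
bar 2: v0=C3 v1=E3 downbeat M3
bar 3: v0=E3 v1=B3 downbeat P5
bar 4: v0=D3 v1=B3 downbeat M6
bar 5: v0=C3 v1=G3 downbeat P5
bar 6: v0=A3 v1=F4 downbeat m6
bar 7: v0=G3 v1=G4 downbeat P8
  -> R1 @ bar 1 tick 0 v(0, 1): G3/G4 P8 -> E3/E4 P8 similar
  -> R1 @ bar 3 tick 0 v(0, 1): C3/G3 P5 -> E3/B3 P5 similar
  -> R4 @ bar 4 tick 2 v(0, 1): D3/E4 M2 untreated
  -> R2 @ bar 5 tick 0 v(0, 1): D3/E4 M2 -> C3/G3 P5 similar
  -> R7 @ bar 6 tick 0 v(1,): E3->F4 leap 13st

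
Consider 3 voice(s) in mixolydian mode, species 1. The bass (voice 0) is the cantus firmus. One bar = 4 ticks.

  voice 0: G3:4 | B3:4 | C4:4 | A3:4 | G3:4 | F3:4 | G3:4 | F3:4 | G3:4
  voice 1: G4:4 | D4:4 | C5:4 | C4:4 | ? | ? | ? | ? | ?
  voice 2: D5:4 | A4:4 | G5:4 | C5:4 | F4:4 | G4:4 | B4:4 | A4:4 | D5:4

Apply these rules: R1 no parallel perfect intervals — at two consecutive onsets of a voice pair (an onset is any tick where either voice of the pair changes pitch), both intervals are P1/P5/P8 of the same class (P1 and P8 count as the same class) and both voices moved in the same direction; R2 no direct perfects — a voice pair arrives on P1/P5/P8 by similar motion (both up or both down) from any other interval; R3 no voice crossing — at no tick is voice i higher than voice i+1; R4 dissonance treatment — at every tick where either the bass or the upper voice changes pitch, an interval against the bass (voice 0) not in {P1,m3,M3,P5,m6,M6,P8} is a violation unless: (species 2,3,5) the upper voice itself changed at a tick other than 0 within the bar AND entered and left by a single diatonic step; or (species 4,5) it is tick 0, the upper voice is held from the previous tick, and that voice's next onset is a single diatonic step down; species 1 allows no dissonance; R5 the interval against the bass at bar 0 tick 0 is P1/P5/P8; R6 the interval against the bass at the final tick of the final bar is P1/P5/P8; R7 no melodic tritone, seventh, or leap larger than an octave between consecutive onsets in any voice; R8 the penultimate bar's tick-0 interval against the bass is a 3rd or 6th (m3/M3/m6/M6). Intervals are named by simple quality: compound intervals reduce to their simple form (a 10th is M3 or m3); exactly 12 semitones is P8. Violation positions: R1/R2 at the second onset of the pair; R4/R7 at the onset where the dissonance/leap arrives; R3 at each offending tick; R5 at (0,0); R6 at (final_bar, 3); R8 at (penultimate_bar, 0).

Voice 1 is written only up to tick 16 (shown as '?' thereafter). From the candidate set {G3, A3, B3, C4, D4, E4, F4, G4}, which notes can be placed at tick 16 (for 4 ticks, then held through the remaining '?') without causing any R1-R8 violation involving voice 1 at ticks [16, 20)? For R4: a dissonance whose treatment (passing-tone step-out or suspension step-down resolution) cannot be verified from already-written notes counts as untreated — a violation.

G3: violates R2
A3: violates R4
B3: legal
C4: violates R4
D4: legal
E4: legal
F4: violates R4
G4: violates R3

{B3, D4, E4}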